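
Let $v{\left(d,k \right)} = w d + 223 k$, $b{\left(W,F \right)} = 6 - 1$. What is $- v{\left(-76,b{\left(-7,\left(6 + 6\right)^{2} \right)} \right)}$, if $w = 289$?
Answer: $20849$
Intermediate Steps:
$b{\left(W,F \right)} = 5$ ($b{\left(W,F \right)} = 6 - 1 = 5$)
$v{\left(d,k \right)} = 223 k + 289 d$ ($v{\left(d,k \right)} = 289 d + 223 k = 223 k + 289 d$)
$- v{\left(-76,b{\left(-7,\left(6 + 6\right)^{2} \right)} \right)} = - (223 \cdot 5 + 289 \left(-76\right)) = - (1115 - 21964) = \left(-1\right) \left(-20849\right) = 20849$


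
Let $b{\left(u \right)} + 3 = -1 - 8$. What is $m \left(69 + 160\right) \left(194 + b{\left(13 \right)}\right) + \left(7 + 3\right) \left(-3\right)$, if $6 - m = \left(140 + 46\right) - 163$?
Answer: $-708556$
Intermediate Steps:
$b{\left(u \right)} = -12$ ($b{\left(u \right)} = -3 - 9 = -12$)
$m = -17$ ($m = 6 - \left(\left(140 + 46\right) - 163\right) = 6 - \left(186 - 163\right) = 6 - 23 = -17$)
$m \left(69 + 160\right) \left(194 + b{\left(13 \right)}\right) + \left(7 + 3\right) \left(-3\right) = - 17 \left(69 + 160\right) \left(194 - 12\right) + \left(7 + 3\right) \left(-3\right) = - 17 \cdot 229 \cdot 182 + 10 \left(-3\right) = \left(-17\right) 41678 - 30 = -708526 - 30 = -708556$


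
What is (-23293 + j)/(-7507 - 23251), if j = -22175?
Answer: 22734/15379 ≈ 1.4782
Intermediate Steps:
(-23293 + j)/(-7507 - 23251) = (-23293 - 22175)/(-7507 - 23251) = -45468/(-30758) = -45468*(-1/30758) = 22734/15379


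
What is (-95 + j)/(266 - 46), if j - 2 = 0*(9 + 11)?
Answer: -93/220 ≈ -0.42273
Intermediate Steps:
j = 2 (j = 2 + 0*(9 + 11) = 2 + 0*20 = 2 + 0 = 2)
(-95 + j)/(266 - 46) = (-95 + 2)/(266 - 46) = -93/220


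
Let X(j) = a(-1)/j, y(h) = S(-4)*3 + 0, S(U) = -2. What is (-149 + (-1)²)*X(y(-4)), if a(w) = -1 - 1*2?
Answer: -74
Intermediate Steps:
a(w) = -3 (a(w) = -1 - 2 = -3)
y(h) = -6 (y(h) = -2*3 + 0 = -6 + 0 = -6)
X(j) = -3/j
(-149 + (-1)²)*X(y(-4)) = (-149 + (-1)²)*(-3/(-6)) = (-149 + 1)*(-3*(-⅙)) = -148*½ = -74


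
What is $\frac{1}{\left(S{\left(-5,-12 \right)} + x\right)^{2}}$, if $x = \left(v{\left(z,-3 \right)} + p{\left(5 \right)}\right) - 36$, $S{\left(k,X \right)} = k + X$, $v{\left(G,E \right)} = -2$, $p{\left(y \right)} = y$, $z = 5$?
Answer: $\frac{1}{2500} \approx 0.0004$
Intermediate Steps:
$S{\left(k,X \right)} = X + k$
$x = -33$ ($x = \left(-2 + 5\right) - 36 = 3 - 36 = -33$)
$\frac{1}{\left(S{\left(-5,-12 \right)} + x\right)^{2}} = \frac{1}{\left(\left(-12 - 5\right) - 33\right)^{2}} = \frac{1}{\left(-17 - 33\right)^{2}} = \frac{1}{\left(-50\right)^{2}} = \frac{1}{2500}$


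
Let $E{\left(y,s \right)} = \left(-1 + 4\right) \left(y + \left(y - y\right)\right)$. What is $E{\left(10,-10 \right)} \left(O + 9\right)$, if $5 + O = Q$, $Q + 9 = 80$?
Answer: $2250$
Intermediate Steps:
$E{\left(y,s \right)} = 3 y$ ($E{\left(y,s \right)} = 3 \left(y + 0\right) = 3 y$)
$Q = 71$ ($Q = -9 + 80 = 71$)
$O = 66$ ($O = -5 + 71 = 66$)
$E{\left(10,-10 \right)} \left(O + 9\right) = 3 \cdot 10 \left(66 + 9\right) = 30 \cdot 75 = 2250$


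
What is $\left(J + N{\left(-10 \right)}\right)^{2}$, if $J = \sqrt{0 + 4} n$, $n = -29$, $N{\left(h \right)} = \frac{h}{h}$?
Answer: $3249$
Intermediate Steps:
$N{\left(h \right)} = 1$
$J = -58$ ($J = \sqrt{0 + 4} \left(-29\right) = \sqrt{4} \left(-29\right) = 2 \left(-29\right) = -58$)
$\left(J + N{\left(-10 \right)}\right)^{2} = \left(-58 + 1\right)^{2} = \left(-57\right)^{2} = 3249$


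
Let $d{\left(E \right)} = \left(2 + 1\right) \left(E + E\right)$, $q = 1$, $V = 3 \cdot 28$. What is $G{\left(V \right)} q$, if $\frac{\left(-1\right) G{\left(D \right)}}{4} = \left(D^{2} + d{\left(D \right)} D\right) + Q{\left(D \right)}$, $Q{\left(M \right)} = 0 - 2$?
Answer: $-197560$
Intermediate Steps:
$V = 84$
$Q{\left(M \right)} = -2$ ($Q{\left(M \right)} = 0 - 2 = -2$)
$d{\left(E \right)} = 6 E$ ($d{\left(E \right)} = 3 \cdot 2 E = 6 E$)
$G{\left(D \right)} = 8 - 28 D^{2}$ ($G{\left(D \right)} = - 4 \left(\left(D^{2} + 6 D D\right) - 2\right) = - 4 \left(\left(D^{2} + 6 D^{2}\right) - 2\right) = - 4 \left(7 D^{2} - 2\right) = - 4 \left(-2 + 7 D^{2}\right) = 8 - 28 D^{2}$)
$G{\left(V \right)} q = \left(8 - 28 \cdot 84^{2}\right) 1 = \left(8 - 197568\right) 1 = \left(-197560\right) 1 = -197560$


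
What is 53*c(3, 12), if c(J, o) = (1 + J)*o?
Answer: 2544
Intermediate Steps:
c(J, o) = o*(1 + J)
53*c(3, 12) = 53*(12*(1 + 3)) = 53*(12*4) = 53*48 = 2544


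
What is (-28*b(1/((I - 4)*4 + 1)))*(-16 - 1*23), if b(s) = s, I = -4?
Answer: -1092/31 ≈ -35.226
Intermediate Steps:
(-28*b(1/((I - 4)*4 + 1)))*(-16 - 1*23) = (-28/((-4 - 4)*4 + 1))*(-16 - 1*23) = (-28/(-8*4 + 1))*(-16 - 23) = -28/(-32 + 1)*(-39) = -28/(-31)*(-39) = -28*(-1/31)*(-39) = (28/31)*(-39) = -1092/31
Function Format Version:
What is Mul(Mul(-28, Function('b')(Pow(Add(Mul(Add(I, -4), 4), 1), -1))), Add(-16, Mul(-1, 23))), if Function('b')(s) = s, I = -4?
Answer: Rational(-1092, 31) ≈ -35.226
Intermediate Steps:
Mul(Mul(-28, Function('b')(Pow(Add(Mul(Add(I, -4), 4), 1), -1))), Add(-16, Mul(-1, 23))) = Mul(Mul(-28, Pow(Add(Mul(Add(-4, -4), 4), 1), -1)), Add(-16, Mul(-1, 23))) = Mul(Mul(-28, Pow(Add(Mul(-8, 4), 1), -1)), Add(-16, -23)) = Mul(Mul(-28, Pow(Add(-32, 1), -1)), -39) = Mul(Mul(-28, Pow(-31, -1)), -39) = Mul(Mul(-28, Rational(-1, 31)), -39) = Mul(Rational(28, 31), -39) = Rational(-1092, 31)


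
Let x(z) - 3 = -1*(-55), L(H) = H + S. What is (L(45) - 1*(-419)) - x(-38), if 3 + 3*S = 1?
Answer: 1216/3 ≈ 405.33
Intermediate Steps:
S = -⅔ (S = -1 + (⅓)*1 = -1 + ⅓ = -⅔ ≈ -0.66667)
L(H) = -⅔ + H (L(H) = H - ⅔ = -⅔ + H)
x(z) = 58 (x(z) = 3 - 1*(-55) = 3 + 55 = 58)
(L(45) - 1*(-419)) - x(-38) = ((-⅔ + 45) - 1*(-419)) - 1*58 = (133/3 + 419) - 58 = 1390/3 - 58 = 1216/3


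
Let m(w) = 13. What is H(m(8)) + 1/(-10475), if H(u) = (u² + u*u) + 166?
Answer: 5279399/10475 ≈ 504.00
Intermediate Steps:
H(u) = 166 + 2*u² (H(u) = (u² + u²) + 166 = 2*u² + 166 = 166 + 2*u²)
H(m(8)) + 1/(-10475) = (166 + 2*13²) + 1/(-10475) = (166 + 2*169) - 1/10475 = (166 + 338) - 1/10475 = 504 - 1/10475 = 5279399/10475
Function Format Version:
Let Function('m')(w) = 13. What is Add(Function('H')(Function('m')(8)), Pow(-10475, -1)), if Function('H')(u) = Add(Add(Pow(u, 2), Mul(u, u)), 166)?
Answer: Rational(5279399, 10475) ≈ 504.00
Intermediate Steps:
Function('H')(u) = Add(166, Mul(2, Pow(u, 2))) (Function('H')(u) = Add(Add(Pow(u, 2), Pow(u, 2)), 166) = Add(Mul(2, Pow(u, 2)), 166) = Add(166, Mul(2, Pow(u, 2))))
Add(Function('H')(Function('m')(8)), Pow(-10475, -1)) = Add(Add(166, Mul(2, Pow(13, 2))), Pow(-10475, -1)) = Add(Add(166, Mul(2, 169)), Rational(-1, 10475)) = Add(Add(166, 338), Rational(-1, 10475)) = Add(504, Rational(-1, 10475)) = Rational(5279399, 10475)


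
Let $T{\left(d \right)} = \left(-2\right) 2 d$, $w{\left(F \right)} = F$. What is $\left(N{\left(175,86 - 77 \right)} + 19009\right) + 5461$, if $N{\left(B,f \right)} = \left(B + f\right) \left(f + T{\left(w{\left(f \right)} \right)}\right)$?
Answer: $19502$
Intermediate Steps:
$T{\left(d \right)} = - 4 d$
$N{\left(B,f \right)} = - 3 f \left(B + f\right)$ ($N{\left(B,f \right)} = \left(B + f\right) \left(f - 4 f\right) = \left(B + f\right) \left(- 3 f\right) = - 3 f \left(B + f\right)$)
$\left(N{\left(175,86 - 77 \right)} + 19009\right) + 5461 = \left(3 \left(86 - 77\right) \left(\left(-1\right) 175 - \left(86 - 77\right)\right) + 19009\right) + 5461 = \left(3 \left(86 - 77\right) \left(-175 - \left(86 - 77\right)\right) + 19009\right) + 5461 = \left(3 \cdot 9 \left(-175 - 9\right) + 19009\right) + 5461 = \left(3 \cdot 9 \left(-184\right) + 19009\right) + 5461 = \left(-4968 + 19009\right) + 5461 = 14041 + 5461 = 19502$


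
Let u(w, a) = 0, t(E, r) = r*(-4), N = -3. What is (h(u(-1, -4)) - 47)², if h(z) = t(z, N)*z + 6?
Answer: 1681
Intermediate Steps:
t(E, r) = -4*r
h(z) = 6 + 12*z (h(z) = (-4*(-3))*z + 6 = 12*z + 6 = 6 + 12*z)
(h(u(-1, -4)) - 47)² = ((6 + 12*0) - 47)² = ((6 + 0) - 47)² = (6 - 47)² = (-41)² = 1681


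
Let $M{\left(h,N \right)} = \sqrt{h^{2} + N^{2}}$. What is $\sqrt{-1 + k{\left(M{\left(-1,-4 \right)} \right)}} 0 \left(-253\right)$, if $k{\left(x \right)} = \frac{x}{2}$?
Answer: $0$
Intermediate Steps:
$M{\left(h,N \right)} = \sqrt{N^{2} + h^{2}}$
$k{\left(x \right)} = \frac{x}{2}$ ($k{\left(x \right)} = x \frac{1}{2} = \frac{x}{2}$)
$\sqrt{-1 + k{\left(M{\left(-1,-4 \right)} \right)}} 0 \left(-253\right) = \sqrt{-1 + \frac{\sqrt{\left(-4\right)^{2} + \left(-1\right)^{2}}}{2}} \cdot 0 \left(-253\right) = \sqrt{-1 + \frac{\sqrt{16 + 1}}{2}} \cdot 0 = \sqrt{-1 + \frac{\sqrt{17}}{2}} \cdot 0 = 0$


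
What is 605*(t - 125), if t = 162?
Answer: 22385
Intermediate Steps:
605*(t - 125) = 605*(162 - 125) = 605*37 = 22385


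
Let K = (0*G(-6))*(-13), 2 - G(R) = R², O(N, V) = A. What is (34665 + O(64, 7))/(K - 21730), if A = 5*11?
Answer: -3472/2173 ≈ -1.5978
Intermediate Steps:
A = 55
O(N, V) = 55
G(R) = 2 - R²
K = 0 (K = (0*(2 - 1*(-6)²))*(-13) = (0*(2 - 1*36))*(-13) = (0*(2 - 36))*(-13) = (0*(-34))*(-13) = 0*(-13) = 0)
(34665 + O(64, 7))/(K - 21730) = (34665 + 55)/(0 - 21730) = 34720/(-21730) = 34720*(-1/21730) = -3472/2173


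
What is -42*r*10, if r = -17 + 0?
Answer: 7140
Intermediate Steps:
r = -17
-42*r*10 = -42*(-17)*10 = 714*10 = 7140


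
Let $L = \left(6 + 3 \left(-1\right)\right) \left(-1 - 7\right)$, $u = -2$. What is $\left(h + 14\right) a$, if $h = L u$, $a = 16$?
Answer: $992$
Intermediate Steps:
$L = -24$ ($L = \left(6 - 3\right) \left(-8\right) = 3 \left(-8\right) = -24$)
$h = 48$ ($h = \left(-24\right) \left(-2\right) = 48$)
$\left(h + 14\right) a = \left(48 + 14\right) 16 = 62 \cdot 16 = 992$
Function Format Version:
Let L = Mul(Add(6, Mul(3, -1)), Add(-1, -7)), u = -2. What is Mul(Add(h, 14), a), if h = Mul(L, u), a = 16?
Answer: 992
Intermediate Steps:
L = -24 (L = Mul(Add(6, -3), -8) = Mul(3, -8) = -24)
h = 48 (h = Mul(-24, -2) = 48)
Mul(Add(h, 14), a) = Mul(Add(48, 14), 16) = Mul(62, 16) = 992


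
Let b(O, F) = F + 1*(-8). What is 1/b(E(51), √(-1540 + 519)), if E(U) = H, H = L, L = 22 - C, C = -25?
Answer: -8/1085 - I*√1021/1085 ≈ -0.0073733 - 0.02945*I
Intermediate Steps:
L = 47 (L = 22 - 1*(-25) = 22 + 25 = 47)
H = 47
E(U) = 47
b(O, F) = -8 + F (b(O, F) = F - 8 = -8 + F)
1/b(E(51), √(-1540 + 519)) = 1/(-8 + √(-1540 + 519)) = 1/(-8 + √(-1021)) = 1/(-8 + I*√1021)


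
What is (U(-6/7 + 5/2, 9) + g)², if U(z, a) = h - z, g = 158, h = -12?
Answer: 4084441/196 ≈ 20839.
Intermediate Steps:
U(z, a) = -12 - z
(U(-6/7 + 5/2, 9) + g)² = ((-12 - (-6/7 + 5/2)) + 158)² = ((-12 - 1*23/14) + 158)² = ((-12 - 23/14) + 158)² = (-191/14 + 158)² = (2021/14)² = 4084441/196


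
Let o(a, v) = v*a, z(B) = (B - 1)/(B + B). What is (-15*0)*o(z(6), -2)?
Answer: 0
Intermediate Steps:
z(B) = (-1 + B)/(2*B) (z(B) = (-1 + B)/((2*B)) = (-1 + B)*(1/(2*B)) = (-1 + B)/(2*B))
o(a, v) = a*v
(-15*0)*o(z(6), -2) = (-15*0)*(((½)*(-1 + 6)/6)*(-2)) = 0*(((½)*(⅙)*5)*(-2)) = 0*((5/12)*(-2)) = 0*(-⅚) = 0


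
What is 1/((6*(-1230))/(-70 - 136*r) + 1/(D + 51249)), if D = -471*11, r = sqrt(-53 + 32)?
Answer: 24917680855452/2626993161991739 + 48410694161280*I*sqrt(21)/2626993161991739 ≈ 0.0094852 + 0.084448*I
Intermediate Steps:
r = I*sqrt(21) (r = sqrt(-21) = I*sqrt(21) ≈ 4.5826*I)
D = -5181
1/((6*(-1230))/(-70 - 136*r) + 1/(D + 51249)) = 1/((6*(-1230))/(-70 - 136*I*sqrt(21)) + 1/(-5181 + 51249)) = 1/(-7380/(-70 - 136*I*sqrt(21)) + 1/46068) = 1/(1/46068 - 7380/(-70 - 136*I*sqrt(21)))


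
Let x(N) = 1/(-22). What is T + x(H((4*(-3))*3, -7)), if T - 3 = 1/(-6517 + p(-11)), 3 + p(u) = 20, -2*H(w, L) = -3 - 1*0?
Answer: 211239/71500 ≈ 2.9544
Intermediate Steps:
H(w, L) = 3/2 (H(w, L) = -(-3 - 1*0)/2 = -(-3 + 0)/2 = -1/2*(-3) = 3/2)
p(u) = 17 (p(u) = -3 + 20 = 17)
x(N) = -1/22
T = 19499/6500 (T = 3 + 1/(-6517 + 17) = 3 + 1/(-6500) = 3 - 1/6500 = 19499/6500 ≈ 2.9998)
T + x(H((4*(-3))*3, -7)) = 19499/6500 - 1/22 = 211239/71500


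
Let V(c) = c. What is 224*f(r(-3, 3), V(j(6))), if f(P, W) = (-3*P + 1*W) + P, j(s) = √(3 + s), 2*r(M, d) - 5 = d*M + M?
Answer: 2240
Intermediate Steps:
r(M, d) = 5/2 + M/2 + M*d/2 (r(M, d) = 5/2 + (d*M + M)/2 = 5/2 + (M*d + M)/2 = 5/2 + (M + M*d)/2 = 5/2 + (M/2 + M*d/2) = 5/2 + M/2 + M*d/2)
f(P, W) = W - 2*P (f(P, W) = (-3*P + W) + P = (W - 3*P) + P = W - 2*P)
224*f(r(-3, 3), V(j(6))) = 224*(√(3 + 6) - 2*(5/2 + (½)*(-3) + (½)*(-3)*3)) = 224*(√9 - 2*(5/2 - 3/2 - 9/2)) = 224*(3 - 2*(-7/2)) = 224*(3 + 7) = 224*10 = 2240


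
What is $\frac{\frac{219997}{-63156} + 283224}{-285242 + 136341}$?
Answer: $- \frac{17887074947}{9403991556} \approx -1.9021$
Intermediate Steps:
$\frac{\frac{219997}{-63156} + 283224}{-285242 + 136341} = \frac{219997 \left(- \frac{1}{63156}\right) + 283224}{-148901} = \left(- \frac{219997}{63156} + 283224\right) \left(- \frac{1}{148901}\right) = \frac{17887074947}{63156} \left(- \frac{1}{148901}\right) = - \frac{17887074947}{9403991556}$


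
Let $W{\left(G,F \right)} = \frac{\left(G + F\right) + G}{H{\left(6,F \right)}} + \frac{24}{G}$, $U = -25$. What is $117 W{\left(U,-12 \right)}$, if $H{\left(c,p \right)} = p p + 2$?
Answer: $- \frac{295659}{1825} \approx -162.0$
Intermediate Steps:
$H{\left(c,p \right)} = 2 + p^{2}$ ($H{\left(c,p \right)} = p^{2} + 2 = 2 + p^{2}$)
$W{\left(G,F \right)} = \frac{24}{G} + \frac{F + 2 G}{2 + F^{2}}$ ($W{\left(G,F \right)} = \frac{\left(G + F\right) + G}{2 + F^{2}} + \frac{24}{G} = \frac{\left(F + G\right) + G}{2 + F^{2}} + \frac{24}{G} = \frac{F + 2 G}{2 + F^{2}} + \frac{24}{G} = \frac{24}{G} + \frac{F + 2 G}{2 + F^{2}}$)
$117 W{\left(U,-12 \right)} = 117 \frac{48 + 24 \left(-12\right)^{2} - 25 \left(-12 + 2 \left(-25\right)\right)}{\left(-25\right) \left(2 + \left(-12\right)^{2}\right)} = 117 \left(- \frac{48 + 24 \cdot 144 - 25 \left(-12 - 50\right)}{25 \left(2 + 144\right)}\right) = 117 \left(- \frac{48 + 3456 - -1550}{25 \cdot 146}\right) = 117 \left(\left(- \frac{1}{25}\right) \frac{1}{146} \left(48 + 3456 + 1550\right)\right) = 117 \left(\left(- \frac{1}{25}\right) \frac{1}{146} \cdot 5054\right) = 117 \left(- \frac{2527}{1825}\right) = - \frac{295659}{1825}$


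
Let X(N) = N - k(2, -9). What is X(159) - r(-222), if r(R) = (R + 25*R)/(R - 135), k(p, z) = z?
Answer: 18068/119 ≈ 151.83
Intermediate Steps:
X(N) = 9 + N (X(N) = N - 1*(-9) = N + 9 = 9 + N)
r(R) = 26*R/(-135 + R) (r(R) = (26*R)/(-135 + R) = 26*R/(-135 + R))
X(159) - r(-222) = (9 + 159) - 26*(-222)/(-135 - 222) = 168 - 26*(-222)/(-357) = 168 - 26*(-222)*(-1)/357 = 168 - 1*1924/119 = 168 - 1924/119 = 18068/119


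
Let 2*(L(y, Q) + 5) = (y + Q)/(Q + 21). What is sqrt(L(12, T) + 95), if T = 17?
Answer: sqrt(130511)/38 ≈ 9.5069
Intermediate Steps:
L(y, Q) = -5 + (Q + y)/(2*(21 + Q)) (L(y, Q) = -5 + ((y + Q)/(Q + 21))/2 = -5 + ((Q + y)/(21 + Q))/2 = -5 + (Q + y)/(2*(21 + Q)))
sqrt(L(12, T) + 95) = sqrt((-210 + 12 - 9*17)/(2*(21 + 17)) + 95) = sqrt((1/2)*(-210 + 12 - 153)/38 + 95) = sqrt((1/2)*(1/38)*(-351) + 95) = sqrt(-351/76 + 95) = sqrt(6869/76) = sqrt(130511)/38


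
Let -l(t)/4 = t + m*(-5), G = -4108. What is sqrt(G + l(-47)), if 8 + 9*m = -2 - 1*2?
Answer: 8*I*sqrt(555)/3 ≈ 62.823*I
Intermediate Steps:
m = -4/3 (m = -8/9 + (-2 - 1*2)/9 = -8/9 + (-2 - 2)/9 = -8/9 + (1/9)*(-4) = -8/9 - 4/9 = -4/3 ≈ -1.3333)
l(t) = -80/3 - 4*t (l(t) = -4*(t - 4/3*(-5)) = -4*(t + 20/3) = -4*(20/3 + t) = -80/3 - 4*t)
sqrt(G + l(-47)) = sqrt(-4108 + (-80/3 - 4*(-47))) = sqrt(-4108 + (-80/3 + 188)) = sqrt(-4108 + 484/3) = sqrt(-11840/3) = 8*I*sqrt(555)/3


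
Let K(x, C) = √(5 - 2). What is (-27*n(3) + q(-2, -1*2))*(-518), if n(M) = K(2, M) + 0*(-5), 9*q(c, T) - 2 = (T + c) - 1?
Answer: 518/3 + 13986*√3 ≈ 24397.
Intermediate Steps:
K(x, C) = √3
q(c, T) = ⅑ + T/9 + c/9 (q(c, T) = 2/9 + ((T + c) - 1)/9 = 2/9 + (-1 + T + c)/9 = 2/9 + (-⅑ + T/9 + c/9) = ⅑ + T/9 + c/9)
n(M) = √3 (n(M) = √3 + 0*(-5) = √3 + 0 = √3)
(-27*n(3) + q(-2, -1*2))*(-518) = (-27*√3 + (⅑ + (-1*2)/9 + (⅑)*(-2)))*(-518) = (-27*√3 + (⅑ + (⅑)*(-2) - 2/9))*(-518) = (-27*√3 + (⅑ - 2/9 - 2/9))*(-518) = (-27*√3 - ⅓)*(-518) = (-⅓ - 27*√3)*(-518) = 518/3 + 13986*√3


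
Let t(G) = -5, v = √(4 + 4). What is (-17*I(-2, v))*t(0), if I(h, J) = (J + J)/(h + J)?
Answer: 340 + 170*√2 ≈ 580.42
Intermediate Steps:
v = 2*√2 (v = √8 = 2*√2 ≈ 2.8284)
I(h, J) = 2*J/(J + h) (I(h, J) = (2*J)/(J + h) = 2*J/(J + h))
(-17*I(-2, v))*t(0) = -34*2*√2/(2*√2 - 2)*(-5) = -34*2*√2/(-2 + 2*√2)*(-5) = -68*√2/(-2 + 2*√2)*(-5) = 340*√2/(-2 + 2*√2)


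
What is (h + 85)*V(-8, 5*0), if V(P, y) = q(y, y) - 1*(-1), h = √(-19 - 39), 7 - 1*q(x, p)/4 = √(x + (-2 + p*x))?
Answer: (29 - 4*I*√2)*(85 + I*√58) ≈ 2508.1 - 259.98*I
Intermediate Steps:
q(x, p) = 28 - 4*√(-2 + x + p*x) (q(x, p) = 28 - 4*√(x + (-2 + p*x)) = 28 - 4*√(-2 + x + p*x))
h = I*√58 (h = √(-58) = I*√58 ≈ 7.6158*I)
V(P, y) = 29 - 4*√(-2 + y + y²) (V(P, y) = (28 - 4*√(-2 + y + y*y)) - 1*(-1) = (28 - 4*√(-2 + y + y²)) + 1 = 29 - 4*√(-2 + y + y²))
(h + 85)*V(-8, 5*0) = (I*√58 + 85)*(29 - 4*√(-2 + 5*0 + (5*0)²)) = (85 + I*√58)*(29 - 4*√(-2 + 0 + 0²)) = (85 + I*√58)*(29 - 4*√(-2 + 0 + 0)) = (85 + I*√58)*(29 - 4*I*√2) = (29 - 4*I*√2)*(85 + I*√58)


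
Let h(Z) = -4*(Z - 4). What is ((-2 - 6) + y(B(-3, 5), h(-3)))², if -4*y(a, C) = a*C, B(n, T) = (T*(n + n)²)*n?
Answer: 14227984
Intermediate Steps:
h(Z) = 16 - 4*Z (h(Z) = -4*(-4 + Z) = 16 - 4*Z)
B(n, T) = 4*T*n³ (B(n, T) = (T*(2*n)²)*n = (T*(4*n²))*n = (4*T*n²)*n = 4*T*n³)
y(a, C) = -C*a/4 (y(a, C) = -a*C/4 = -C*a/4)
((-2 - 6) + y(B(-3, 5), h(-3)))² = ((-2 - 6) - (16 - 4*(-3))*4*5*(-3)³/4)² = (-8 - (16 + 12)*4*5*(-27)/4)² = (-8 - ¼*28*(-540))² = (-8 + 3780)² = 3772² = 14227984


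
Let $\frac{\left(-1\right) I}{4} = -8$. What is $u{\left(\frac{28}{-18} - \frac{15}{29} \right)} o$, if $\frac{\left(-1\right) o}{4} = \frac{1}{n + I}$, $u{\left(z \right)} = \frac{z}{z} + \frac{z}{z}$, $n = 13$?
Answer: $- \frac{8}{45} \approx -0.17778$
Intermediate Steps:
$I = 32$ ($I = \left(-4\right) \left(-8\right) = 32$)
$u{\left(z \right)} = 2$ ($u{\left(z \right)} = 1 + 1 = 2$)
$o = - \frac{4}{45}$ ($o = - \frac{4}{13 + 32} = - \frac{4}{45} \approx -0.088889$)
$u{\left(\frac{28}{-18} - \frac{15}{29} \right)} o = 2 \left(- \frac{4}{45}\right) = - \frac{8}{45}$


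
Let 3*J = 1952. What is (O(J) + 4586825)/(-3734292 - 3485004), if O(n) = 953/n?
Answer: -8953485259/14092065792 ≈ -0.63536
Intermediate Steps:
J = 1952/3 (J = (⅓)*1952 = 1952/3 ≈ 650.67)
(O(J) + 4586825)/(-3734292 - 3485004) = (953/(1952/3) + 4586825)/(-3734292 - 3485004) = (953*(3/1952) + 4586825)/(-7219296) = (2859/1952 + 4586825)*(-1/7219296) = (8953485259/1952)*(-1/7219296) = -8953485259/14092065792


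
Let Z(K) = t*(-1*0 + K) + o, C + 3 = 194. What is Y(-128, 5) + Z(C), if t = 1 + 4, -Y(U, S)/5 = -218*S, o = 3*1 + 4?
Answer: 6412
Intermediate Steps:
o = 7 (o = 3 + 4 = 7)
Y(U, S) = 1090*S (Y(U, S) = -(-1090)*S = 1090*S)
C = 191 (C = -3 + 194 = 191)
t = 5
Z(K) = 7 + 5*K (Z(K) = 5*(-1*0 + K) + 7 = 5*(0 + K) + 7 = 5*K + 7 = 7 + 5*K)
Y(-128, 5) + Z(C) = 1090*5 + (7 + 5*191) = 5450 + (7 + 955) = 5450 + 962 = 6412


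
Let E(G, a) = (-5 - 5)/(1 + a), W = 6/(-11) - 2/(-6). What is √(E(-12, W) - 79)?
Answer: 2*I*√3874/13 ≈ 9.5756*I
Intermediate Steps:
W = -7/33 (W = 6*(-1/11) - 2*(-⅙) = -6/11 + ⅓ = -7/33 ≈ -0.21212)
E(G, a) = -10/(1 + a)
√(E(-12, W) - 79) = √(-10/(1 - 7/33) - 79) = √(-10/26/33 - 79) = √(-10*33/26 - 79) = √(-165/13 - 79) = √(-1192/13) = 2*I*√3874/13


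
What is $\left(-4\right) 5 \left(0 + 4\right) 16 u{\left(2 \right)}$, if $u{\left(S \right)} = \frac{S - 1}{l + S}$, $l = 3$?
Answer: $-256$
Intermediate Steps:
$u{\left(S \right)} = \frac{-1 + S}{3 + S}$ ($u{\left(S \right)} = \frac{S - 1}{3 + S} = \frac{-1 + S}{3 + S}$)
$\left(-4\right) 5 \left(0 + 4\right) 16 u{\left(2 \right)} = \left(-4\right) 5 \left(0 + 4\right) 16 \frac{-1 + 2}{3 + 2} = \left(-20\right) 4 \cdot 16 \cdot \frac{1}{5} \cdot 1 = \left(-80\right) 16 \cdot \frac{1}{5} \cdot 1 = \left(-1280\right) \frac{1}{5} = -256$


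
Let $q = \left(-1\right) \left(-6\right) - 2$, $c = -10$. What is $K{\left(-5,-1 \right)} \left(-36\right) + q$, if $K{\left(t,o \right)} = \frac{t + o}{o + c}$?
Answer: $- \frac{172}{11} \approx -15.636$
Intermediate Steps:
$q = 4$ ($q = 6 - 2 = 4$)
$K{\left(t,o \right)} = \frac{o + t}{-10 + o}$ ($K{\left(t,o \right)} = \frac{t + o}{o - 10} = \frac{o + t}{-10 + o}$)
$K{\left(-5,-1 \right)} \left(-36\right) + q = \frac{-1 - 5}{-10 - 1} \left(-36\right) + 4 = \frac{1}{-11} \left(-6\right) \left(-36\right) + 4 = \left(- \frac{1}{11}\right) \left(-6\right) \left(-36\right) + 4 = \frac{6}{11} \left(-36\right) + 4 = - \frac{216}{11} + 4 = - \frac{172}{11}$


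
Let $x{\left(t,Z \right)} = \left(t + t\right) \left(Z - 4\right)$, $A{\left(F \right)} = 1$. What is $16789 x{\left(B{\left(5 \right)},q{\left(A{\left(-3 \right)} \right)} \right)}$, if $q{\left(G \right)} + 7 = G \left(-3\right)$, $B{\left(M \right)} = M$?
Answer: $-2350460$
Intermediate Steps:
$q{\left(G \right)} = -7 - 3 G$ ($q{\left(G \right)} = -7 + G \left(-3\right) = -7 - 3 G$)
$x{\left(t,Z \right)} = 2 t \left(-4 + Z\right)$
$16789 x{\left(B{\left(5 \right)},q{\left(A{\left(-3 \right)} \right)} \right)} = 16789 \cdot 2 \cdot 5 \left(-4 - 10\right) = 16789 \cdot 2 \cdot 5 \left(-14\right) = 16789 \left(-140\right) = -2350460$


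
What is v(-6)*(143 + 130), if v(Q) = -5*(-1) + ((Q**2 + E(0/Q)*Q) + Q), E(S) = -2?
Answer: 12831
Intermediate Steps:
v(Q) = 5 + Q**2 - Q (v(Q) = -5*(-1) + ((Q**2 - 2*Q) + Q) = 5 + (Q**2 - Q) = 5 + Q**2 - Q)
v(-6)*(143 + 130) = (5 + (-6)**2 - 1*(-6))*(143 + 130) = (5 + 36 + 6)*273 = 47*273 = 12831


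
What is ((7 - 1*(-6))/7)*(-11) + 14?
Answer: -45/7 ≈ -6.4286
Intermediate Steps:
((7 - 1*(-6))/7)*(-11) + 14 = ((7 + 6)*(1/7))*(-11) + 14 = (13*(1/7))*(-11) + 14 = (13/7)*(-11) + 14 = -143/7 + 14 = -45/7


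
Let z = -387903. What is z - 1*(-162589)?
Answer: -225314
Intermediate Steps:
z - 1*(-162589) = -387903 - 1*(-162589) = -387903 + 162589 = -225314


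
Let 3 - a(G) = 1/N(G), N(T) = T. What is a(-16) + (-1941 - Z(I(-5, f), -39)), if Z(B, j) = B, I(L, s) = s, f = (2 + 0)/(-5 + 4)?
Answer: -30975/16 ≈ -1935.9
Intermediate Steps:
f = -2 (f = 2/(-1) = 2*(-1) = -2)
a(G) = 3 - 1/G
a(-16) + (-1941 - Z(I(-5, f), -39)) = (3 - 1/(-16)) + (-1941 - 1*(-2)) = (3 - 1*(-1/16)) + (-1941 + 2) = (3 + 1/16) - 1939 = 49/16 - 1939 = -30975/16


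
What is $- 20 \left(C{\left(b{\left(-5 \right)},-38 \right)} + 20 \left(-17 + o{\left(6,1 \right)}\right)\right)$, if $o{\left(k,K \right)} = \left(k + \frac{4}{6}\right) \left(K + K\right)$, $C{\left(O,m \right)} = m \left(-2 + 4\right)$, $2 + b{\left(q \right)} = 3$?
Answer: $\frac{8960}{3} \approx 2986.7$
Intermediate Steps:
$b{\left(q \right)} = 1$ ($b{\left(q \right)} = -2 + 3 = 1$)
$C{\left(O,m \right)} = 2 m$ ($C{\left(O,m \right)} = m 2 = 2 m$)
$o{\left(k,K \right)} = 2 K \left(\frac{2}{3} + k\right)$ ($o{\left(k,K \right)} = \left(k + 4 \cdot \frac{1}{6}\right) 2 K = \left(k + \frac{2}{3}\right) 2 K = \left(\frac{2}{3} + k\right) 2 K = 2 K \left(\frac{2}{3} + k\right)$)
$- 20 \left(C{\left(b{\left(-5 \right)},-38 \right)} + 20 \left(-17 + o{\left(6,1 \right)}\right)\right) = - 20 \left(2 \left(-38\right) + 20 \left(-17 + \frac{2}{3} \cdot 1 \left(2 + 3 \cdot 6\right)\right)\right) = - 20 \left(-76 + 20 \left(-17 + \frac{2}{3} \cdot 1 \left(2 + 18\right)\right)\right) = - 20 \left(-76 + 20 \left(-17 + \frac{2}{3} \cdot 1 \cdot 20\right)\right) = - 20 \left(-76 + 20 \left(-17 + \frac{40}{3}\right)\right) = - 20 \left(-76 + 20 \left(- \frac{11}{3}\right)\right) = - 20 \left(-76 - \frac{220}{3}\right) = \left(-20\right) \left(- \frac{448}{3}\right) = \frac{8960}{3}$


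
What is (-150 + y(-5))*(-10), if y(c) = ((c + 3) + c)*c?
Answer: 1150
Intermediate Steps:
y(c) = c*(3 + 2*c) (y(c) = ((3 + c) + c)*c = (3 + 2*c)*c = c*(3 + 2*c))
(-150 + y(-5))*(-10) = (-150 - 5*(3 + 2*(-5)))*(-10) = (-150 - 5*(3 - 10))*(-10) = (-150 - 5*(-7))*(-10) = (-150 + 35)*(-10) = -115*(-10) = 1150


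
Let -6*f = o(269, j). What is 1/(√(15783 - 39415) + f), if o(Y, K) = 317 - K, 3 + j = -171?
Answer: -2946/1091833 - 144*I*√1477/1091833 ≈ -0.0026982 - 0.0050687*I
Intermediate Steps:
j = -174 (j = -3 - 171 = -174)
f = -491/6 (f = -(317 - 1*(-174))/6 = -(317 + 174)/6 = -⅙*491 = -491/6 ≈ -81.833)
1/(√(15783 - 39415) + f) = 1/(√(15783 - 39415) - 491/6) = 1/(√(-23632) - 491/6) = 1/(4*I*√1477 - 491/6) = 1/(-491/6 + 4*I*√1477)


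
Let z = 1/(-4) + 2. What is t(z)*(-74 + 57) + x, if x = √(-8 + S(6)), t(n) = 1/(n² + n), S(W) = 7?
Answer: -272/77 + I ≈ -3.5325 + 1.0*I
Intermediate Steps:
z = 7/4 (z = 1*(-¼) + 2 = -¼ + 2 = 7/4 ≈ 1.7500)
t(n) = 1/(n + n²)
x = I (x = √(-8 + 7) = √(-1) = I ≈ 1.0*I)
t(z)*(-74 + 57) + x = (1/((7/4)*(1 + 7/4)))*(-74 + 57) + I = (4/(7*(11/4)))*(-17) + I = ((4/7)*(4/11))*(-17) + I = (16/77)*(-17) + I = -272/77 + I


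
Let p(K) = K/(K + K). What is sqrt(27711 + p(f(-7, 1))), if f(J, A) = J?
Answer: sqrt(110846)/2 ≈ 166.47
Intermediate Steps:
p(K) = 1/2 (p(K) = K/((2*K)) = (1/(2*K))*K = 1/2)
sqrt(27711 + p(f(-7, 1))) = sqrt(27711 + 1/2) = sqrt(55423/2) = sqrt(110846)/2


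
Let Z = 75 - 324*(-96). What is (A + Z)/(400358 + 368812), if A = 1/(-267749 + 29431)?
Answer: 7430516921/183307056060 ≈ 0.040536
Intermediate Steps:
Z = 31179 (Z = 75 + 31104 = 31179)
A = -1/238318 (A = 1/(-238318) = -1/238318 ≈ -4.1961e-6)
(A + Z)/(400358 + 368812) = (-1/238318 + 31179)/(400358 + 368812) = (7430516921/238318)/769170 = (7430516921/238318)*(1/769170) = 7430516921/183307056060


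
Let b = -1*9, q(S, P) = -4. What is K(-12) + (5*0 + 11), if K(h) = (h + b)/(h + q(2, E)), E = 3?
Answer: 197/16 ≈ 12.313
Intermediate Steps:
b = -9
K(h) = (-9 + h)/(-4 + h) (K(h) = (h - 9)/(h - 4) = (-9 + h)/(-4 + h))
K(-12) + (5*0 + 11) = (-9 - 12)/(-4 - 12) + (5*0 + 11) = -21/(-16) + (0 + 11) = -1/16*(-21) + 11 = 21/16 + 11 = 197/16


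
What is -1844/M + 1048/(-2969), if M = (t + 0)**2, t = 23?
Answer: -6029228/1570601 ≈ -3.8388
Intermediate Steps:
M = 529 (M = (23 + 0)**2 = 23**2 = 529)
-1844/M + 1048/(-2969) = -1844/529 + 1048/(-2969) = -1844*1/529 + 1048*(-1/2969) = -1844/529 - 1048/2969 = -6029228/1570601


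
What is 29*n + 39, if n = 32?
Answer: 967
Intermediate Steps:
29*n + 39 = 29*32 + 39 = 928 + 39 = 967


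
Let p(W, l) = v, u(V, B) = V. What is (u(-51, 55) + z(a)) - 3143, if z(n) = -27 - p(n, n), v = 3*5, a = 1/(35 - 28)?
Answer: -3236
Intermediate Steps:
a = ⅐ (a = 1/7 = ⅐ ≈ 0.14286)
v = 15
p(W, l) = 15
z(n) = -42 (z(n) = -27 - 1*15 = -27 - 15 = -42)
(u(-51, 55) + z(a)) - 3143 = (-51 - 42) - 3143 = -93 - 3143 = -3236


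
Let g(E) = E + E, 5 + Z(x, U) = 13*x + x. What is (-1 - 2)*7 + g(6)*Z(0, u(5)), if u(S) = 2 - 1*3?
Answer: -81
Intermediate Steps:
u(S) = -1 (u(S) = 2 - 3 = -1)
Z(x, U) = -5 + 14*x (Z(x, U) = -5 + (13*x + x) = -5 + 14*x)
g(E) = 2*E
(-1 - 2)*7 + g(6)*Z(0, u(5)) = (-1 - 2)*7 + (2*6)*(-5 + 14*0) = -3*7 + 12*(-5 + 0) = -21 + 12*(-5) = -21 - 60 = -81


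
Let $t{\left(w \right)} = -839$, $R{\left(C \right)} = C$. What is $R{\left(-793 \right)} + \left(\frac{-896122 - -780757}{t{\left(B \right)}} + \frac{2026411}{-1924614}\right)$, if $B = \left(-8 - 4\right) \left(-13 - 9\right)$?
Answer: $- \frac{1060164723497}{1614751146} \approx -656.55$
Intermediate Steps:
$B = 264$ ($B = \left(-8 - 4\right) \left(-22\right) = \left(-12\right) \left(-22\right) = 264$)
$R{\left(-793 \right)} + \left(\frac{-896122 - -780757}{t{\left(B \right)}} + \frac{2026411}{-1924614}\right) = -793 + \left(\frac{-896122 - -780757}{-839} + \frac{2026411}{-1924614}\right) = -793 + \left(\left(-896122 + 780757\right) \left(- \frac{1}{839}\right) + 2026411 \left(- \frac{1}{1924614}\right)\right) = -793 - - \frac{220332935281}{1614751146} = -793 + \left(\frac{115365}{839} - \frac{2026411}{1924614}\right) = -793 + \frac{220332935281}{1614751146} = - \frac{1060164723497}{1614751146}$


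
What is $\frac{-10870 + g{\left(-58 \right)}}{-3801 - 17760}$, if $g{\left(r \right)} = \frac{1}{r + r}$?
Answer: $\frac{420307}{833692} \approx 0.50415$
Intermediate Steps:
$g{\left(r \right)} = \frac{1}{2 r}$
$\frac{-10870 + g{\left(-58 \right)}}{-3801 - 17760} = \frac{-10870 + \frac{1}{2 \left(-58\right)}}{-3801 - 17760} = \frac{-10870 + \frac{1}{2} \left(- \frac{1}{58}\right)}{-21561} = \left(-10870 - \frac{1}{116}\right) \left(- \frac{1}{21561}\right) = \left(- \frac{1260921}{116}\right) \left(- \frac{1}{21561}\right) = \frac{420307}{833692}$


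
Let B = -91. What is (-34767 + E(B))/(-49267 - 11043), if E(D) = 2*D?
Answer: 34949/60310 ≈ 0.57949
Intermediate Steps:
(-34767 + E(B))/(-49267 - 11043) = (-34767 + 2*(-91))/(-49267 - 11043) = (-34767 - 182)/(-60310) = -34949*(-1/60310) = 34949/60310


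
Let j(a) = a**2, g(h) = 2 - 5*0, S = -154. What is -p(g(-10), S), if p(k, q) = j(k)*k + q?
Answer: 146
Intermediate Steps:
g(h) = 2 (g(h) = 2 - 5*0 = 2 + 0 = 2)
p(k, q) = q + k**3 (p(k, q) = k**2*k + q = k**3 + q = q + k**3)
-p(g(-10), S) = -(-154 + 2**3) = -(-154 + 8) = -1*(-146) = 146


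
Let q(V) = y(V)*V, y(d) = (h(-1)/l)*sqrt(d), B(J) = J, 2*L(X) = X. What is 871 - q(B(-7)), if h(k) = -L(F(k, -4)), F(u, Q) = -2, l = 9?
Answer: 871 + 7*I*sqrt(7)/9 ≈ 871.0 + 2.0578*I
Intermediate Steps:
L(X) = X/2
h(k) = 1 (h(k) = -(-2)/2 = -1*(-1) = 1)
y(d) = sqrt(d)/9 (y(d) = (1/9)*sqrt(d) = (1*(1/9))*sqrt(d) = sqrt(d)/9)
q(V) = V**(3/2)/9 (q(V) = (sqrt(V)/9)*V = V**(3/2)/9)
871 - q(B(-7)) = 871 - (-7)**(3/2)/9 = 871 - (-7*I*sqrt(7))/9 = 871 - (-7)*I*sqrt(7)/9 = 871 + 7*I*sqrt(7)/9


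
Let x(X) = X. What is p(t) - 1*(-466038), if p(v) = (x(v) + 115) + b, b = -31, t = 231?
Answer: 466353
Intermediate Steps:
p(v) = 84 + v (p(v) = (v + 115) - 31 = (115 + v) - 31 = 84 + v)
p(t) - 1*(-466038) = (84 + 231) - 1*(-466038) = 315 + 466038 = 466353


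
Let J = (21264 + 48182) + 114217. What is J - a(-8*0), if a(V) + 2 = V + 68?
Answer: 183597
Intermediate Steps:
a(V) = 66 + V (a(V) = -2 + (V + 68) = -2 + (68 + V) = 66 + V)
J = 183663 (J = 69446 + 114217 = 183663)
J - a(-8*0) = 183663 - (66 - 8*0) = 183663 - (66 + 0) = 183663 - 1*66 = 183663 - 66 = 183597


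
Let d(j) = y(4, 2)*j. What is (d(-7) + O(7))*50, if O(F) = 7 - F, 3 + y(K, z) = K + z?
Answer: -1050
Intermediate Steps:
y(K, z) = -3 + K + z (y(K, z) = -3 + (K + z) = -3 + K + z)
d(j) = 3*j (d(j) = (-3 + 4 + 2)*j = 3*j)
(d(-7) + O(7))*50 = (3*(-7) + (7 - 1*7))*50 = (-21 + (7 - 7))*50 = (-21 + 0)*50 = -21*50 = -1050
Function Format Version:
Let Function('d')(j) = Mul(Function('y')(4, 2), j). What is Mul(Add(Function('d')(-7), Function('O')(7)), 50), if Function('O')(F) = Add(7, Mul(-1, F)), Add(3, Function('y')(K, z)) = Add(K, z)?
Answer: -1050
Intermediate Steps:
Function('y')(K, z) = Add(-3, K, z) (Function('y')(K, z) = Add(-3, Add(K, z)) = Add(-3, K, z))
Function('d')(j) = Mul(3, j) (Function('d')(j) = Mul(Add(-3, 4, 2), j) = Mul(3, j))
Mul(Add(Function('d')(-7), Function('O')(7)), 50) = Mul(Add(Mul(3, -7), Add(7, Mul(-1, 7))), 50) = Mul(Add(-21, Add(7, -7)), 50) = Mul(Add(-21, 0), 50) = Mul(-21, 50) = -1050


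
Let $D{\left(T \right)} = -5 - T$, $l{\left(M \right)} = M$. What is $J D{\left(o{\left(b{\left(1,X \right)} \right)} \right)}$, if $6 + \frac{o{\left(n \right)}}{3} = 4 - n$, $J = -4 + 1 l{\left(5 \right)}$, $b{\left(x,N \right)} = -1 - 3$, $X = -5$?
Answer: $-11$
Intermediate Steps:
$b{\left(x,N \right)} = -4$ ($b{\left(x,N \right)} = -1 - 3 = -4$)
$J = 1$ ($J = -4 + 1 \cdot 5 = -4 + 5 = 1$)
$o{\left(n \right)} = -6 - 3 n$ ($o{\left(n \right)} = -18 + 3 \left(4 - n\right) = -18 - \left(-12 + 3 n\right) = -6 - 3 n$)
$J D{\left(o{\left(b{\left(1,X \right)} \right)} \right)} = 1 \left(-5 - \left(-6 - -12\right)\right) = 1 \left(-5 - \left(-6 + 12\right)\right) = 1 \left(-5 - 6\right) = 1 \left(-11\right) = -11$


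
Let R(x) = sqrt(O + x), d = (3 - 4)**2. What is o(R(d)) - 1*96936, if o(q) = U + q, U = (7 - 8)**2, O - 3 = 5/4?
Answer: -96935 + sqrt(21)/2 ≈ -96933.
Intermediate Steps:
O = 17/4 (O = 3 + 5/4 = 17/4 ≈ 4.2500)
U = 1 (U = (-1)**2 = 1)
d = 1 (d = (-1)**2 = 1)
R(x) = sqrt(17/4 + x)
o(q) = 1 + q
o(R(d)) - 1*96936 = (1 + sqrt(17 + 4*1)/2) - 1*96936 = (1 + sqrt(17 + 4)/2) - 96936 = (1 + sqrt(21)/2) - 96936 = -96935 + sqrt(21)/2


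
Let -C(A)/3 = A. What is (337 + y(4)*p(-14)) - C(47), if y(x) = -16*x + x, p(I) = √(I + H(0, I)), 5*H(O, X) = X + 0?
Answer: 478 - 24*I*√105 ≈ 478.0 - 245.93*I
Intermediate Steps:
H(O, X) = X/5 (H(O, X) = (X + 0)/5 = X/5)
C(A) = -3*A
p(I) = √30*√I/5 (p(I) = √(I + I/5) = √(6*I/5) = √30*√I/5)
y(x) = -15*x
(337 + y(4)*p(-14)) - C(47) = (337 + (-15*4)*(√30*√(-14)/5)) - (-3)*47 = (337 - 12*√30*I*√14) - 1*(-141) = (337 - 24*I*√105) + 141 = 478 - 24*I*√105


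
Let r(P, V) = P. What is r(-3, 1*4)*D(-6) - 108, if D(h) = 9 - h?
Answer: -153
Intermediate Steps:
r(-3, 1*4)*D(-6) - 108 = -3*(9 - 1*(-6)) - 108 = -3*(9 + 6) - 108 = -3*15 - 108 = -45 - 108 = -153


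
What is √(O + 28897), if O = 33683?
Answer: 2*√15645 ≈ 250.16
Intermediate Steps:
√(O + 28897) = √(33683 + 28897) = √62580 = 2*√15645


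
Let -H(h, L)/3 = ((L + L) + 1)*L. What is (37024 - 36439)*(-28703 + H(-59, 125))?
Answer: -71854380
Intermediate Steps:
H(h, L) = -3*L*(1 + 2*L) (H(h, L) = -3*((L + L) + 1)*L = -3*(2*L + 1)*L = -3*(1 + 2*L)*L = -3*L*(1 + 2*L))
(37024 - 36439)*(-28703 + H(-59, 125)) = (37024 - 36439)*(-28703 - 3*125*(1 + 2*125)) = 585*(-28703 - 3*125*(1 + 250)) = 585*(-28703 - 3*125*251) = 585*(-28703 - 94125) = 585*(-122828) = -71854380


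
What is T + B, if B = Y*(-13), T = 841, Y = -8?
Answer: 945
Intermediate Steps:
B = 104 (B = -8*(-13) = 104)
T + B = 841 + 104 = 945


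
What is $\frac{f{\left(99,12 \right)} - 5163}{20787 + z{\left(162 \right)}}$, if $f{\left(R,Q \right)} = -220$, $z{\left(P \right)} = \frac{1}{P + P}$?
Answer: $- \frac{1744092}{6734989} \approx -0.25896$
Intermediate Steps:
$z{\left(P \right)} = \frac{1}{2 P}$
$\frac{f{\left(99,12 \right)} - 5163}{20787 + z{\left(162 \right)}} = \frac{-220 - 5163}{20787 + \frac{1}{2 \cdot 162}} = - \frac{5383}{20787 + \frac{1}{2} \cdot \frac{1}{162}} = - \frac{5383}{20787 + \frac{1}{324}} = - \frac{5383}{\frac{6734989}{324}} = \left(-5383\right) \frac{324}{6734989} = - \frac{1744092}{6734989}$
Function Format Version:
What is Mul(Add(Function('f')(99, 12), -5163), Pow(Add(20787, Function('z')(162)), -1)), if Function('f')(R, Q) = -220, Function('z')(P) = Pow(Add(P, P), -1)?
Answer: Rational(-1744092, 6734989) ≈ -0.25896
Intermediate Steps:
Function('z')(P) = Mul(Rational(1, 2), Pow(P, -1)) (Function('z')(P) = Pow(Mul(2, P), -1) = Mul(Rational(1, 2), Pow(P, -1)))
Mul(Add(Function('f')(99, 12), -5163), Pow(Add(20787, Function('z')(162)), -1)) = Mul(Add(-220, -5163), Pow(Add(20787, Mul(Rational(1, 2), Pow(162, -1))), -1)) = Mul(-5383, Pow(Add(20787, Mul(Rational(1, 2), Rational(1, 162))), -1)) = Mul(-5383, Pow(Add(20787, Rational(1, 324)), -1)) = Mul(-5383, Pow(Rational(6734989, 324), -1)) = Mul(-5383, Rational(324, 6734989)) = Rational(-1744092, 6734989)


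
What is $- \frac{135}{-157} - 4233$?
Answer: $- \frac{664446}{157} \approx -4232.1$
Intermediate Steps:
$- \frac{135}{-157} - 4233 = \left(-135\right) \left(- \frac{1}{157}\right) - 4233 = \frac{135}{157} - 4233 = - \frac{664446}{157}$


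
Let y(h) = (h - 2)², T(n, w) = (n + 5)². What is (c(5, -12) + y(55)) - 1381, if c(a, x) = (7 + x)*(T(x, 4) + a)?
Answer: 1158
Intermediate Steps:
T(n, w) = (5 + n)²
y(h) = (-2 + h)²
c(a, x) = (7 + x)*(a + (5 + x)²) (c(a, x) = (7 + x)*((5 + x)² + a) = (7 + x)*(a + (5 + x)²))
(c(5, -12) + y(55)) - 1381 = ((7*5 + 7*(5 - 12)² + 5*(-12) - 12*(5 - 12)²) + (-2 + 55)²) - 1381 = ((35 + 7*(-7)² - 60 - 12*(-7)²) + 53²) - 1381 = ((35 + 7*49 - 60 - 12*49) + 2809) - 1381 = ((35 + 343 - 60 - 588) + 2809) - 1381 = (-270 + 2809) - 1381 = 2539 - 1381 = 1158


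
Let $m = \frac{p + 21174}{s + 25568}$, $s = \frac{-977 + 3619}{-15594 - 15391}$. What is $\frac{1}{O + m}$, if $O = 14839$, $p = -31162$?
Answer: $\frac{396110919}{5877735187951} \approx 6.7392 \cdot 10^{-5}$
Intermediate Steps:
$s = - \frac{2642}{30985}$ ($s = \frac{2642}{-30985} = 2642 \left(- \frac{1}{30985}\right) = - \frac{2642}{30985} \approx -0.085267$)
$m = - \frac{154739090}{396110919}$ ($m = \frac{-31162 + 21174}{- \frac{2642}{30985} + 25568} = - \frac{9988}{\frac{792221838}{30985}} = \left(-9988\right) \frac{30985}{792221838} = - \frac{154739090}{396110919} \approx -0.39065$)
$\frac{1}{O + m} = \frac{1}{14839 - \frac{154739090}{396110919}} = \frac{1}{\frac{5877735187951}{396110919}} = \frac{396110919}{5877735187951}$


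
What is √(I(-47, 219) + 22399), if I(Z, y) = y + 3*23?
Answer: 7*√463 ≈ 150.62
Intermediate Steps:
I(Z, y) = 69 + y (I(Z, y) = y + 69 = 69 + y)
√(I(-47, 219) + 22399) = √((69 + 219) + 22399) = √(288 + 22399) = √22687 = 7*√463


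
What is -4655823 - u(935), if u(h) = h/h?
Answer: -4655824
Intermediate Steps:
u(h) = 1
-4655823 - u(935) = -4655823 - 1*1 = -4655823 - 1 = -4655824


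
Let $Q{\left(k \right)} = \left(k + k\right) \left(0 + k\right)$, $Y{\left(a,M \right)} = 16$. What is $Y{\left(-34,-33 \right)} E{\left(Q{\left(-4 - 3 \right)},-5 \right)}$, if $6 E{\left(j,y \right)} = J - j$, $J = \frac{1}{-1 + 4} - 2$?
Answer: $- \frac{2392}{9} \approx -265.78$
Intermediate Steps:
$J = - \frac{5}{3}$ ($J = \frac{1}{3} - 2 = - \frac{5}{3} \approx -1.6667$)
$Q{\left(k \right)} = 2 k^{2}$ ($Q{\left(k \right)} = 2 k k = 2 k^{2}$)
$E{\left(j,y \right)} = - \frac{5}{18} - \frac{j}{6}$ ($E{\left(j,y \right)} = \frac{- \frac{5}{3} - j}{6} = - \frac{5}{18} - \frac{j}{6}$)
$Y{\left(-34,-33 \right)} E{\left(Q{\left(-4 - 3 \right)},-5 \right)} = 16 \left(- \frac{5}{18} - \frac{2 \left(-4 - 3\right)^{2}}{6}\right) = 16 \left(- \frac{5}{18} - \frac{2 \left(-7\right)^{2}}{6}\right) = 16 \left(- \frac{5}{18} - \frac{2 \cdot 49}{6}\right) = 16 \left(- \frac{5}{18} - \frac{49}{3}\right) = 16 \left(- \frac{299}{18}\right) = - \frac{2392}{9}$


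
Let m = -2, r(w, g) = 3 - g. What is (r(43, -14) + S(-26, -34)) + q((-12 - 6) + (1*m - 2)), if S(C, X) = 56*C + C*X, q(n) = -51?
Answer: -606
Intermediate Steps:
(r(43, -14) + S(-26, -34)) + q((-12 - 6) + (1*m - 2)) = ((3 - 1*(-14)) - 26*(56 - 34)) - 51 = ((3 + 14) - 26*22) - 51 = (17 - 572) - 51 = -555 - 51 = -606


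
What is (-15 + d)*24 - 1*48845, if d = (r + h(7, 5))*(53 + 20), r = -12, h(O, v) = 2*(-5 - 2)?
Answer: -94757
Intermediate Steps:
h(O, v) = -14 (h(O, v) = 2*(-7) = -14)
d = -1898 (d = (-12 - 14)*(53 + 20) = -26*73 = -1898)
(-15 + d)*24 - 1*48845 = (-15 - 1898)*24 - 1*48845 = -1913*24 - 48845 = -45912 - 48845 = -94757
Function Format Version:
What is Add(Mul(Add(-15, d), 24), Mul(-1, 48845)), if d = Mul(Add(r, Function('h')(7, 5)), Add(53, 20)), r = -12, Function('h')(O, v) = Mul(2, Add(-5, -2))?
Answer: -94757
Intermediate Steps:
Function('h')(O, v) = -14 (Function('h')(O, v) = Mul(2, -7) = -14)
d = -1898 (d = Mul(Add(-12, -14), Add(53, 20)) = Mul(-26, 73) = -1898)
Add(Mul(Add(-15, d), 24), Mul(-1, 48845)) = Add(Mul(Add(-15, -1898), 24), Mul(-1, 48845)) = Add(Mul(-1913, 24), -48845) = Add(-45912, -48845) = -94757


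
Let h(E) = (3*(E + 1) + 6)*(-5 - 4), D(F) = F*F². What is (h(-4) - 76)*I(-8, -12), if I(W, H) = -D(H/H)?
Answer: 49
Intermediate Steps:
D(F) = F³
h(E) = -81 - 27*E (h(E) = (3*(1 + E) + 6)*(-9) = ((3 + 3*E) + 6)*(-9) = (9 + 3*E)*(-9) = -81 - 27*E)
I(W, H) = -1 (I(W, H) = -(H/H)³ = -1*1³ = -1*1 = -1)
(h(-4) - 76)*I(-8, -12) = ((-81 - 27*(-4)) - 76)*(-1) = ((-81 + 108) - 76)*(-1) = (27 - 76)*(-1) = -49*(-1) = 49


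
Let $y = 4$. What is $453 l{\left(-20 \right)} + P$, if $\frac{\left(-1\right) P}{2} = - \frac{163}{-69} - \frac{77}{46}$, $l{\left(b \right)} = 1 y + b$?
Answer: $- \frac{500207}{69} \approx -7249.4$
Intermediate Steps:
$l{\left(b \right)} = 4 + b$ ($l{\left(b \right)} = 1 \cdot 4 + b = 4 + b$)
$P = - \frac{95}{69}$ ($P = - 2 \left(- \frac{163}{-69} - \frac{77}{46}\right) = - 2 \left(\left(-163\right) \left(- \frac{1}{69}\right) - \frac{77}{46}\right) = - 2 \left(\frac{163}{69} - \frac{77}{46}\right) = \left(-2\right) \frac{95}{138} = - \frac{95}{69} \approx -1.3768$)
$453 l{\left(-20 \right)} + P = 453 \left(4 - 20\right) - \frac{95}{69} = 453 \left(-16\right) - \frac{95}{69} = -7248 - \frac{95}{69} = - \frac{500207}{69}$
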